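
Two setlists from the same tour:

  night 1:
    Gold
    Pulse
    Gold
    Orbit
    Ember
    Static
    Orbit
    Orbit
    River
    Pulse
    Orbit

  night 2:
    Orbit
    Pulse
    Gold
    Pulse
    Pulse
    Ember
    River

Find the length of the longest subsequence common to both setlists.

4

One common subsequence of length 4: Gold [1,3] → Pulse [2,5] → Ember [5,6] → River [9,7]. The LCS DP gives dp[11][7] = 4, so this is optimal.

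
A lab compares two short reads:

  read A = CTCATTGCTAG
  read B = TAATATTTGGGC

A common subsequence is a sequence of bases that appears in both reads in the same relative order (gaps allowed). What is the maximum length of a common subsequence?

6

Pick T [2,4], A [4,5], T [5,7], T [6,8], G [7,11], C [8,12]; all 6 bases appear in both, in order. Since dp[11][12] = 6, nothing longer is possible.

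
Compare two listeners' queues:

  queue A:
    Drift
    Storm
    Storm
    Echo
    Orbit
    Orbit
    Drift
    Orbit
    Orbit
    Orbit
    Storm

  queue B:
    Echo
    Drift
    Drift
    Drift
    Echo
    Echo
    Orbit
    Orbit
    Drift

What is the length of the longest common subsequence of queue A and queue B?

5

Pick Drift (queue A #1, queue B #4); then Echo (queue A #4, queue B #6); then Orbit (queue A #5, queue B #7); then Orbit (queue A #6, queue B #8); then Drift (queue A #7, queue B #9); all 5 songs appear in both, in order. Since dp[11][9] = 5, nothing longer is possible.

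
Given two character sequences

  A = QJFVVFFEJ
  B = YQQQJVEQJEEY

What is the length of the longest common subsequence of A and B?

Let dp[i][j] be the LCS length of the first i characters of A and the first j characters of B. dp[i][j] = dp[i-1][j-1]+1 when the i-th and j-th characters match, else max(dp[i-1][j], dp[i][j-1]).
    ·  Y  Q  Q  Q  J  V  E  Q  J  E  E  Y
 ·  0  0  0  0  0  0  0  0  0  0  0  0  0
 Q  0  0  1  1  1  1  1  1  1  1  1  1  1
 J  0  0  1  1  1  2  2  2  2  2  2  2  2
 F  0  0  1  1  1  2  2  2  2  2  2  2  2
 V  0  0  1  1  1  2  3  3  3  3  3  3  3
 V  0  0  1  1  1  2  3  3  3  3  3  3  3
 F  0  0  1  1  1  2  3  3  3  3  3  3  3
 F  0  0  1  1  1  2  3  3  3  3  3  3  3
 E  0  0  1  1  1  2  3  4  4  4  4  4  4
 J  0  0  1  1  1  2  3  4  4  5  5  5  5
dp[9][12] = 5. One LCS (by backtracking along matches): QJVEJ.

5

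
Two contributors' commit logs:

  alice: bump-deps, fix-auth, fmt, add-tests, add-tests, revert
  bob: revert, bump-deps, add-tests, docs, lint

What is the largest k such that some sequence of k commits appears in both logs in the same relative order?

2

Taking bump-deps at alice[1]=bob[2]; then add-tests at alice[4]=bob[3] gives a common subsequence of length 2. dp[6][5] = 2 confirms this is the maximum.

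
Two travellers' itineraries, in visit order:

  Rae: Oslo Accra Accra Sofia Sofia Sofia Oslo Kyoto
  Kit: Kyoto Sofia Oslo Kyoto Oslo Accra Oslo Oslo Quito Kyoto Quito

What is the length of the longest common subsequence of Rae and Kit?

Match Oslo (Rae #1, Kit #5) → Accra (Rae #2, Kit #6) → Oslo (Rae #7, Kit #8) → Kyoto (Rae #8, Kit #10) — 4 stops in the same relative order in both. dp[8][11] = 4 confirms this is the maximum.

4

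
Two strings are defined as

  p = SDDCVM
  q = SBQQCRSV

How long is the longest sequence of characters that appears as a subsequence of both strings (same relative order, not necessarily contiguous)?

3

Let dp[i][j] be the LCS length of the first i characters of p and the first j characters of q. dp[i][j] = dp[i-1][j-1]+1 when the i-th and j-th characters match, else max(dp[i-1][j], dp[i][j-1]).
    ·  S  B  Q  Q  C  R  S  V
 ·  0  0  0  0  0  0  0  0  0
 S  0  1  1  1  1  1  1  1  1
 D  0  1  1  1  1  1  1  1  1
 D  0  1  1  1  1  1  1  1  1
 C  0  1  1  1  1  2  2  2  2
 V  0  1  1  1  1  2  2  2  3
 M  0  1  1  1  1  2  2  2  3
dp[6][8] = 3. One LCS (by backtracking along matches): SCV.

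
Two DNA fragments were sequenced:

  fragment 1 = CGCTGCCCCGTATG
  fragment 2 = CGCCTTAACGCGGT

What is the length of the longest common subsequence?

8

One common subsequence of length 8: C [1,1], G [2,2], C [3,4], T [4,6], G [5,10], C [6,11], G [10,13], T [13,14]. dp[14][14] = 8 confirms this is the maximum.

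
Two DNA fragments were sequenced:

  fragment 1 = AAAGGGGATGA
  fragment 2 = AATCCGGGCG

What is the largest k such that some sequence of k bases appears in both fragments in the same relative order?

Let dp[i][j] be the LCS length of the first i bases of fragment 1 and the first j bases of fragment 2. dp[i][j] = dp[i-1][j-1]+1 when the i-th and j-th bases match, else max(dp[i-1][j], dp[i][j-1]).
    ·  A  A  T  C  C  G  G  G  C  G
 ·  0  0  0  0  0  0  0  0  0  0  0
 A  0  1  1  1  1  1  1  1  1  1  1
 A  0  1  2  2  2  2  2  2  2  2  2
 A  0  1  2  2  2  2  2  2  2  2  2
 G  0  1  2  2  2  2  3  3  3  3  3
 G  0  1  2  2  2  2  3  4  4  4  4
 G  0  1  2  2  2  2  3  4  5  5  5
 G  0  1  2  2  2  2  3  4  5  5  6
 A  0  1  2  2  2  2  3  4  5  5  6
 T  0  1  2  3  3  3  3  4  5  5  6
 G  0  1  2  3  3  3  4  4  5  5  6
 A  0  1  2  3  3  3  4  4  5  5  6
dp[11][10] = 6. One LCS (by backtracking along matches): AAGGGG.

6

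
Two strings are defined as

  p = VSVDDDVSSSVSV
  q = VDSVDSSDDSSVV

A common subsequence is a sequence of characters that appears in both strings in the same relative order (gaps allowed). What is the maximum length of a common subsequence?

Pick V (p #1, q #1) → S (p #2, q #3) → V (p #3, q #4) → D (p #4, q #5) → D (p #5, q #8) → D (p #6, q #9) → S (p #9, q #10) → S (p #10, q #11) → V (p #11, q #12) → V (p #13, q #13); all 10 characters appear in both, in order, and the DP table's final entry dp[13][13] is also 10, so no common subsequence is longer.

10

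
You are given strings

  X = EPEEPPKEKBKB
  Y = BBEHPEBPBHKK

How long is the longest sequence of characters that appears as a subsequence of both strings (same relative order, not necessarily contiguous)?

One common subsequence of length 6: E at X[1]=Y[3], P at X[2]=Y[5], E at X[3]=Y[6], P at X[5]=Y[8], K at X[9]=Y[11], K at X[11]=Y[12]. The LCS DP gives dp[12][12] = 6, so this is optimal.

6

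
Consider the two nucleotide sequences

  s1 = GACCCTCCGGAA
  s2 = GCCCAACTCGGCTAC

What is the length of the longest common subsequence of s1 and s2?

Pick G at s1[1]=s2[1], C at s1[3]=s2[3], C at s1[4]=s2[4], C at s1[5]=s2[7], T at s1[6]=s2[8], C at s1[8]=s2[9], G at s1[9]=s2[10], G at s1[10]=s2[11], A at s1[11]=s2[14]; all 9 bases appear in both, in order, and the DP table's final entry dp[12][15] is also 9, so no common subsequence is longer.

9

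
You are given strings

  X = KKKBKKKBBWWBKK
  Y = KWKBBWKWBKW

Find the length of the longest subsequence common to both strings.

8

Pick K at X[1]=Y[1]; then K at X[7]=Y[3]; then B at X[8]=Y[4]; then B at X[9]=Y[5]; then W at X[10]=Y[6]; then W at X[11]=Y[8]; then B at X[12]=Y[9]; then K at X[13]=Y[10]; all 8 characters appear in both, in order. The LCS DP gives dp[14][11] = 8, so this is optimal.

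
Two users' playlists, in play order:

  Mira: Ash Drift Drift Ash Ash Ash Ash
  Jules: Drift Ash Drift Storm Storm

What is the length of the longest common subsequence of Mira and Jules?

2

Match Ash [1,2]; then Drift [2,3] — 2 songs in the same relative order in both. Since dp[7][5] = 2, nothing longer is possible.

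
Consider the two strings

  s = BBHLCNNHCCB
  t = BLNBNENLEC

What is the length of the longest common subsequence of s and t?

5

Let dp[i][j] be the LCS length of the first i characters of s and the first j characters of t. dp[i][j] = dp[i-1][j-1]+1 when the i-th and j-th characters match, else max(dp[i-1][j], dp[i][j-1]).
    ·  B  L  N  B  N  E  N  L  E  C
 ·  0  0  0  0  0  0  0  0  0  0  0
 B  0  1  1  1  1  1  1  1  1  1  1
 B  0  1  1  1  2  2  2  2  2  2  2
 H  0  1  1  1  2  2  2  2  2  2  2
 L  0  1  2  2  2  2  2  2  3  3  3
 C  0  1  2  2  2  2  2  2  3  3  4
 N  0  1  2  3  3  3  3  3  3  3  4
 N  0  1  2  3  3  4  4  4  4  4  4
 H  0  1  2  3  3  4  4  4  4  4  4
 C  0  1  2  3  3  4  4  4  4  4  5
 C  0  1  2  3  3  4  4  4  4  4  5
 B  0  1  2  3  4  4  4  4  4  4  5
dp[11][10] = 5. One LCS (by backtracking along matches): BBNNC.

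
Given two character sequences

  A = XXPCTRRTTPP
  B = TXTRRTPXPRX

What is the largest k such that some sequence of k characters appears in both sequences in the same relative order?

7

One common subsequence of length 7: X [2,2], then T [5,3], then R [6,4], then R [7,5], then T [9,6], then P [10,7], then P [11,9]. Since dp[11][11] = 7, nothing longer is possible.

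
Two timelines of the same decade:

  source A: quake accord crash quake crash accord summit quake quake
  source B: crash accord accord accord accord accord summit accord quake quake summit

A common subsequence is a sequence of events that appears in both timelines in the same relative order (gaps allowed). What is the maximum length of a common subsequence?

5

Taking accord [2,5], then accord [6,6], then summit [7,7], then quake [8,9], then quake [9,10] gives a common subsequence of length 5. The LCS DP gives dp[9][11] = 5, so this is optimal.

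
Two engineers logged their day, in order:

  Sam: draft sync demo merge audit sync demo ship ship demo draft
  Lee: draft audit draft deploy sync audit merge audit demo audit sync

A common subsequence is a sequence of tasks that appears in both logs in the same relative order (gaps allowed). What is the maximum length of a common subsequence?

5

One common subsequence of length 5: draft (Sam #1, Lee #3) → sync (Sam #2, Lee #5) → demo (Sam #3, Lee #9) → audit (Sam #5, Lee #10) → sync (Sam #6, Lee #11). dp[11][11] = 5 confirms this is the maximum.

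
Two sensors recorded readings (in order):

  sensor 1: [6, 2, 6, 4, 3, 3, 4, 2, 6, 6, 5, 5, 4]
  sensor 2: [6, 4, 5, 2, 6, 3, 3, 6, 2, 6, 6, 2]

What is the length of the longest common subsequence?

Match 6 (sensor 1 #1, sensor 2 #1), then 2 (sensor 1 #2, sensor 2 #4), then 6 (sensor 1 #3, sensor 2 #5), then 3 (sensor 1 #5, sensor 2 #6), then 3 (sensor 1 #6, sensor 2 #7), then 2 (sensor 1 #8, sensor 2 #9), then 6 (sensor 1 #9, sensor 2 #10), then 6 (sensor 1 #10, sensor 2 #11) — 8 values in the same relative order in both. dp[13][12] = 8 confirms this is the maximum.

8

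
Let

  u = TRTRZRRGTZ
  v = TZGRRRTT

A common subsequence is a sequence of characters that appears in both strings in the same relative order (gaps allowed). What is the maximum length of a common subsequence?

Match T at u[1]=v[1], then R at u[2]=v[4], then R at u[4]=v[5], then R at u[6]=v[6], then T at u[9]=v[8] — 5 characters in the same relative order in both. The LCS DP gives dp[10][8] = 5, so this is optimal.

5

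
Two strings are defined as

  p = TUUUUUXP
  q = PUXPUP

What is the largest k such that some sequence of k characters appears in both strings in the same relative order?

3

One common subsequence of length 3: U at p[2]=q[2]; then U at p[6]=q[5]; then P at p[8]=q[6]. Since dp[8][6] = 3, nothing longer is possible.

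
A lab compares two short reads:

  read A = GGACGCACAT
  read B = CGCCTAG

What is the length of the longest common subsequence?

5

Let dp[i][j] be the LCS length of the first i bases of read A and the first j bases of read B. dp[i][j] = dp[i-1][j-1]+1 when the i-th and j-th bases match, else max(dp[i-1][j], dp[i][j-1]).
    ·  C  G  C  C  T  A  G
 ·  0  0  0  0  0  0  0  0
 G  0  0  1  1  1  1  1  1
 G  0  0  1  1  1  1  1  2
 A  0  0  1  1  1  1  2  2
 C  0  1  1  2  2  2  2  2
 G  0  1  2  2  2  2  2  3
 C  0  1  2  3  3  3  3  3
 A  0  1  2  3  3  3  4  4
 C  0  1  2  3  4  4  4  4
 A  0  1  2  3  4  4  5  5
 T  0  1  2  3  4  5  5  5
dp[10][7] = 5. One LCS (by backtracking along matches): CGCCA.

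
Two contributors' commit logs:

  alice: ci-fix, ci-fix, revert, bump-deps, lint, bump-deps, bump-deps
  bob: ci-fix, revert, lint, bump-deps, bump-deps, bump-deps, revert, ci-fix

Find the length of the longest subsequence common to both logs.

5

Taking ci-fix [2,1] → revert [3,2] → bump-deps [4,4] → bump-deps [6,5] → bump-deps [7,6] gives a common subsequence of length 5, and the DP table's final entry dp[7][8] is also 5, so no common subsequence is longer.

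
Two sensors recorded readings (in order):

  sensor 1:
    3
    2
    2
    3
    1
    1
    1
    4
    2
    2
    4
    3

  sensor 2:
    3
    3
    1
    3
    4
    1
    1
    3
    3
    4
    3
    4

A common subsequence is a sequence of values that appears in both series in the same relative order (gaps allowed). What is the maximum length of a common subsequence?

7

Taking 3 (sensor 1 #1, sensor 2 #1) → 3 (sensor 1 #4, sensor 2 #2) → 1 (sensor 1 #5, sensor 2 #3) → 1 (sensor 1 #6, sensor 2 #6) → 1 (sensor 1 #7, sensor 2 #7) → 4 (sensor 1 #8, sensor 2 #10) → 4 (sensor 1 #11, sensor 2 #12) gives a common subsequence of length 7. The LCS DP gives dp[12][12] = 7, so this is optimal.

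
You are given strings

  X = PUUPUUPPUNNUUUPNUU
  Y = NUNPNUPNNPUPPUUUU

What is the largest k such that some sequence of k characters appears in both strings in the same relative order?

Taking U [2,2], then P [4,4], then U [6,6], then P [8,7], then N [10,8], then N [11,9], then U [12,11], then U [13,14], then U [14,15], then U [17,16], then U [18,17] gives a common subsequence of length 11. Since dp[18][17] = 11, nothing longer is possible.

11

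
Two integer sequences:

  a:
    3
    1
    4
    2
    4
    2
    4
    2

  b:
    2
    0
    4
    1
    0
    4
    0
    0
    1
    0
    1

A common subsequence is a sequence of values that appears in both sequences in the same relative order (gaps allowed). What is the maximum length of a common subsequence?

Taking 2 [4,1], 4 [5,3], 4 [7,6] gives a common subsequence of length 3. The LCS DP gives dp[8][11] = 3, so this is optimal.

3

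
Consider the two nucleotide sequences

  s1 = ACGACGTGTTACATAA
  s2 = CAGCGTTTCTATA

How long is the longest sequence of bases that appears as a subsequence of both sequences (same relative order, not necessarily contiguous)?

11

Taking A (s1 #1, s2 #2), then G (s1 #3, s2 #3), then C (s1 #5, s2 #4), then G (s1 #6, s2 #5), then T (s1 #7, s2 #6), then T (s1 #9, s2 #7), then T (s1 #10, s2 #8), then C (s1 #12, s2 #9), then A (s1 #13, s2 #11), then T (s1 #14, s2 #12), then A (s1 #16, s2 #13) gives a common subsequence of length 11, and the DP table's final entry dp[16][13] is also 11, so no common subsequence is longer.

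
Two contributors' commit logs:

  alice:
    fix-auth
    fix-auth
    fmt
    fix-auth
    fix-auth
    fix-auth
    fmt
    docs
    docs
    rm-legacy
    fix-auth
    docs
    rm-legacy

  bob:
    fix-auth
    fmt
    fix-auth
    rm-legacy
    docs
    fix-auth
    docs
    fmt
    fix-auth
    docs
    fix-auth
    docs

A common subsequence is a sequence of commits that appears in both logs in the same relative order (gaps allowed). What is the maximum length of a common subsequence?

8

Match fix-auth (alice #2, bob #1), then fmt (alice #3, bob #2), then fix-auth (alice #4, bob #3), then fix-auth (alice #5, bob #6), then fix-auth (alice #6, bob #9), then docs (alice #9, bob #10), then fix-auth (alice #11, bob #11), then docs (alice #12, bob #12) — 8 commits in the same relative order in both. dp[13][12] = 8 confirms this is the maximum.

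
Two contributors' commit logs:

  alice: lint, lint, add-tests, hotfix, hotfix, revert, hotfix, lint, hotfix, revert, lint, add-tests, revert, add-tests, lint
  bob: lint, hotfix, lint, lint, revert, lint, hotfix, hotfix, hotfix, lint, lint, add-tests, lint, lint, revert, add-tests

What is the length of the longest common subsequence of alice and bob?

One common subsequence of length 10: lint (alice #1, bob #4) → lint (alice #2, bob #6) → hotfix (alice #4, bob #7) → hotfix (alice #5, bob #8) → hotfix (alice #7, bob #9) → lint (alice #8, bob #10) → lint (alice #11, bob #11) → add-tests (alice #12, bob #12) → revert (alice #13, bob #15) → add-tests (alice #14, bob #16). dp[15][16] = 10 confirms this is the maximum.

10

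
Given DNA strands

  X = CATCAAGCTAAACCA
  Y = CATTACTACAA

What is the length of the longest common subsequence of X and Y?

9

Pick C (X #1, Y #1), A (X #2, Y #2), T (X #3, Y #4), A (X #6, Y #5), C (X #8, Y #6), T (X #9, Y #7), A (X #10, Y #8), A (X #12, Y #10), A (X #15, Y #11); all 9 bases appear in both, in order. Since dp[15][11] = 9, nothing longer is possible.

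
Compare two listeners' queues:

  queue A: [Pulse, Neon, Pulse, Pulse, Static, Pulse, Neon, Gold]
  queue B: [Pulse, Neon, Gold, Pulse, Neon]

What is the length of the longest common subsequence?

Pick Pulse [1,1] → Neon [2,2] → Pulse [6,4] → Neon [7,5]; all 4 songs appear in both, in order. dp[8][5] = 4 confirms this is the maximum.

4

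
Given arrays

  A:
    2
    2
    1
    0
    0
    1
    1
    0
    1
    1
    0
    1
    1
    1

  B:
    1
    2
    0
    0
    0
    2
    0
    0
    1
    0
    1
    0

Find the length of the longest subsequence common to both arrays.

8

One common subsequence of length 8: 2 at A[1]=B[2]; then 2 at A[2]=B[6]; then 0 at A[4]=B[7]; then 0 at A[5]=B[8]; then 1 at A[7]=B[9]; then 0 at A[8]=B[10]; then 1 at A[10]=B[11]; then 0 at A[11]=B[12]. The LCS DP gives dp[14][12] = 8, so this is optimal.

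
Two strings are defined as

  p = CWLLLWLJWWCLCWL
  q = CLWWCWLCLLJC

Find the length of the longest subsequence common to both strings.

Taking C [1,1]; then L [5,2]; then W [6,3]; then W [9,4]; then W [10,6]; then C [11,8]; then L [12,10]; then C [13,12] gives a common subsequence of length 8. Since dp[15][12] = 8, nothing longer is possible.

8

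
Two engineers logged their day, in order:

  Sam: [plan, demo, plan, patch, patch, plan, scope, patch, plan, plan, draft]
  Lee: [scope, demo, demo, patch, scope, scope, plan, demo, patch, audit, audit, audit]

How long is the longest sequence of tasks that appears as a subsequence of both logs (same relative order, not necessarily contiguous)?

Taking demo (Sam #2, Lee #3), patch (Sam #4, Lee #4), plan (Sam #6, Lee #7), patch (Sam #8, Lee #9) gives a common subsequence of length 4, and the DP table's final entry dp[11][12] is also 4, so no common subsequence is longer.

4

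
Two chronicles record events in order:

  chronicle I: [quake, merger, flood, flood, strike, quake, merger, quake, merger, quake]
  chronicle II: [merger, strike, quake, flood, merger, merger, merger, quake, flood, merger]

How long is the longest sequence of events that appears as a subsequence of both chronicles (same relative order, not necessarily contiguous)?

One common subsequence of length 6: merger [2,1], strike [5,2], quake [6,3], merger [7,7], quake [8,8], merger [9,10]. The LCS DP gives dp[10][10] = 6, so this is optimal.

6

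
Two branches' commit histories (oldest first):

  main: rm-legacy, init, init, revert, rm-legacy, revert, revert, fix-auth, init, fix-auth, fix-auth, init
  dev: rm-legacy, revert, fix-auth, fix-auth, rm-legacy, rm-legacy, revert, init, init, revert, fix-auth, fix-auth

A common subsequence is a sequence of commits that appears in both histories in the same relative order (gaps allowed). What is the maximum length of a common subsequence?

7

One common subsequence of length 7: rm-legacy at main[1]=dev[1] → revert at main[4]=dev[2] → rm-legacy at main[5]=dev[6] → revert at main[6]=dev[7] → revert at main[7]=dev[10] → fix-auth at main[10]=dev[11] → fix-auth at main[11]=dev[12]. Since dp[12][12] = 7, nothing longer is possible.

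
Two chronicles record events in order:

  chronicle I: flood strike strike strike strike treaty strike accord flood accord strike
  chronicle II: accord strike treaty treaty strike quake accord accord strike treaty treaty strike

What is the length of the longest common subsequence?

6

One common subsequence of length 6: strike [2,2]; then treaty [6,4]; then strike [7,5]; then accord [8,7]; then accord [10,8]; then strike [11,12]. Since dp[11][12] = 6, nothing longer is possible.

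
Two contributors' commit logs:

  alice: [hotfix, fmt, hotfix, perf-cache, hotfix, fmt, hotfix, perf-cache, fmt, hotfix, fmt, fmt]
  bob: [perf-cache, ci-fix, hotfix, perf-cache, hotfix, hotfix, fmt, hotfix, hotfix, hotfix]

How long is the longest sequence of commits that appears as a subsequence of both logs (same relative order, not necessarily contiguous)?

6

Match hotfix at alice[1]=bob[3] → hotfix at alice[3]=bob[5] → hotfix at alice[5]=bob[6] → fmt at alice[6]=bob[7] → hotfix at alice[7]=bob[9] → hotfix at alice[10]=bob[10] — 6 commits in the same relative order in both, and the DP table's final entry dp[12][10] is also 6, so no common subsequence is longer.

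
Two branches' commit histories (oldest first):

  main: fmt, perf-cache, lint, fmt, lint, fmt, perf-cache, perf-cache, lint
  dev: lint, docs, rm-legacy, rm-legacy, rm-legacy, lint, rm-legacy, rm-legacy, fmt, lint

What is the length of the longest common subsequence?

One common subsequence of length 4: lint at main[3]=dev[1], lint at main[5]=dev[6], fmt at main[6]=dev[9], lint at main[9]=dev[10]. Since dp[9][10] = 4, nothing longer is possible.

4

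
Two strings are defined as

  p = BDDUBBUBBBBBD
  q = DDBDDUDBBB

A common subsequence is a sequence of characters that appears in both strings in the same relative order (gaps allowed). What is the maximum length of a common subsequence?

One common subsequence of length 7: B at p[1]=q[3], then D at p[2]=q[4], then D at p[3]=q[5], then U at p[4]=q[6], then B at p[10]=q[8], then B at p[11]=q[9], then B at p[12]=q[10]. The LCS DP gives dp[13][10] = 7, so this is optimal.

7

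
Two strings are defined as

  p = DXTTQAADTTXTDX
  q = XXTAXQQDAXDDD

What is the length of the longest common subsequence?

6

Taking X [2,2], then T [3,3], then Q [5,7], then A [6,9], then D [8,12], then D [13,13] gives a common subsequence of length 6, and the DP table's final entry dp[14][13] is also 6, so no common subsequence is longer.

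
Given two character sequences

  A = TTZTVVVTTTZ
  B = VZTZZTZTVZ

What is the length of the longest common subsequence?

Let dp[i][j] be the LCS length of the first i characters of A and the first j characters of B. dp[i][j] = dp[i-1][j-1]+1 when the i-th and j-th characters match, else max(dp[i-1][j], dp[i][j-1]).
    ·  V  Z  T  Z  Z  T  Z  T  V  Z
 ·  0  0  0  0  0  0  0  0  0  0  0
 T  0  0  0  1  1  1  1  1  1  1  1
 T  0  0  0  1  1  1  2  2  2  2  2
 Z  0  0  1  1  2  2  2  3  3  3  3
 T  0  0  1  2  2  2  3  3  4  4  4
 V  0  1  1  2  2  2  3  3  4  5  5
 V  0  1  1  2  2  2  3  3  4  5  5
 V  0  1  1  2  2  2  3  3  4  5  5
 T  0  1  1  2  2  2  3  3  4  5  5
 T  0  1  1  2  2  2  3  3  4  5  5
 T  0  1  1  2  2  2  3  3  4  5  5
 Z  0  1  2  2  3  3  3  4  4  5  6
dp[11][10] = 6. One LCS (by backtracking along matches): TTZTVZ.

6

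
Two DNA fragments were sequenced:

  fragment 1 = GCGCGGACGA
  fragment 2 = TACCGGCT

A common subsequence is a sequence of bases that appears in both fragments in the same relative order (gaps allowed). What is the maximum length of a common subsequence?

5

Let dp[i][j] be the LCS length of the first i bases of fragment 1 and the first j bases of fragment 2. dp[i][j] = dp[i-1][j-1]+1 when the i-th and j-th bases match, else max(dp[i-1][j], dp[i][j-1]).
    ·  T  A  C  C  G  G  C  T
 ·  0  0  0  0  0  0  0  0  0
 G  0  0  0  0  0  1  1  1  1
 C  0  0  0  1  1  1  1  2  2
 G  0  0  0  1  1  2  2  2  2
 C  0  0  0  1  2  2  2  3  3
 G  0  0  0  1  2  3  3  3  3
 G  0  0  0  1  2  3  4  4  4
 A  0  0  1  1  2  3  4  4  4
 C  0  0  1  2  2  3  4  5  5
 G  0  0  1  2  2  3  4  5  5
 A  0  0  1  2  2  3  4  5  5
dp[10][8] = 5. One LCS (by backtracking along matches): CCGGC.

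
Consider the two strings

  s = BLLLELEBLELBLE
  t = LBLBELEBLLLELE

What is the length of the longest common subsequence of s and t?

10

Match B at s[1]=t[2]; then L at s[2]=t[3]; then E at s[5]=t[5]; then L at s[6]=t[6]; then E at s[7]=t[7]; then B at s[8]=t[8]; then L at s[9]=t[11]; then E at s[10]=t[12]; then L at s[13]=t[13]; then E at s[14]=t[14] — 10 characters in the same relative order in both. dp[14][14] = 10 confirms this is the maximum.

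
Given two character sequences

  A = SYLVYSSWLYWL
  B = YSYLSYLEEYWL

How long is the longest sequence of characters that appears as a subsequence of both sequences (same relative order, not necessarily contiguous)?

Pick S at A[1]=B[2], then Y at A[2]=B[3], then L at A[3]=B[4], then Y at A[5]=B[6], then L at A[9]=B[7], then Y at A[10]=B[10], then W at A[11]=B[11], then L at A[12]=B[12]; all 8 characters appear in both, in order. dp[12][12] = 8 confirms this is the maximum.

8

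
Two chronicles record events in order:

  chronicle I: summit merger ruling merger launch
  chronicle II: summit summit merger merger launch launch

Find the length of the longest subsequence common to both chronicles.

4

One common subsequence of length 4: summit (chronicle I #1, chronicle II #2); then merger (chronicle I #2, chronicle II #3); then merger (chronicle I #4, chronicle II #4); then launch (chronicle I #5, chronicle II #6). The LCS DP gives dp[5][6] = 4, so this is optimal.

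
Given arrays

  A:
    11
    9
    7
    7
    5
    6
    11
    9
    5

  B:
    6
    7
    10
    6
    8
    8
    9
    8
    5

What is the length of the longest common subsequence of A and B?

4

Match 7 [3,2]; then 6 [6,4]; then 9 [8,7]; then 5 [9,9] — 4 values in the same relative order in both, and the DP table's final entry dp[9][9] is also 4, so no common subsequence is longer.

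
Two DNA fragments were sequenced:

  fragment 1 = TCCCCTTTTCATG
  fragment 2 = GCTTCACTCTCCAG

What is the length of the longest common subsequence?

Taking T [1,4]; then C [2,5]; then C [3,7]; then C [4,9]; then C [5,11]; then C [10,12]; then A [11,13]; then G [13,14] gives a common subsequence of length 8. The LCS DP gives dp[13][14] = 8, so this is optimal.

8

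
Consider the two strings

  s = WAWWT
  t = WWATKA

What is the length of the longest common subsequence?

One common subsequence of length 3: W at s[1]=t[2], A at s[2]=t[3], T at s[5]=t[4]. dp[5][6] = 3 confirms this is the maximum.

3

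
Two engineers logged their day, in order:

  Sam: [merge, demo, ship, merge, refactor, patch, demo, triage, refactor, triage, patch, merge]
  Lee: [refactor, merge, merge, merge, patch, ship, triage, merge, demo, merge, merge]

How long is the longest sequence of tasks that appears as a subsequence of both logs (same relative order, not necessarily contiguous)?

Match merge at Sam[1]=Lee[4], then ship at Sam[3]=Lee[6], then merge at Sam[4]=Lee[8], then demo at Sam[7]=Lee[9], then merge at Sam[12]=Lee[11] — 5 tasks in the same relative order in both. The LCS DP gives dp[12][11] = 5, so this is optimal.

5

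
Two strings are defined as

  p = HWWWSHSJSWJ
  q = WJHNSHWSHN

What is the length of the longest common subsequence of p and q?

Let dp[i][j] be the LCS length of the first i characters of p and the first j characters of q. dp[i][j] = dp[i-1][j-1]+1 when the i-th and j-th characters match, else max(dp[i-1][j], dp[i][j-1]).
    ·  W  J  H  N  S  H  W  S  H  N
 ·  0  0  0  0  0  0  0  0  0  0  0
 H  0  0  0  1  1  1  1  1  1  1  1
 W  0  1  1  1  1  1  1  2  2  2  2
 W  0  1  1  1  1  1  1  2  2  2  2
 W  0  1  1  1  1  1  1  2  2  2  2
 S  0  1  1  1  1  2  2  2  3  3  3
 H  0  1  1  2  2  2  3  3  3  4  4
 S  0  1  1  2  2  3  3  3  4  4  4
 J  0  1  2  2  2  3  3  3  4  4  4
 S  0  1  2  2  2  3  3  3  4  4  4
 W  0  1  2  2  2  3  3  4  4  4  4
 J  0  1  2  2  2  3  3  4  4  4  4
dp[11][10] = 4. One LCS (by backtracking along matches): HWSH.

4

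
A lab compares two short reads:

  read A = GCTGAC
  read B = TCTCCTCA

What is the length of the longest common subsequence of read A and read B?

Match C at read A[2]=read B[5], then T at read A[3]=read B[6], then A at read A[5]=read B[8] — 3 bases in the same relative order in both, and the DP table's final entry dp[6][8] is also 3, so no common subsequence is longer.

3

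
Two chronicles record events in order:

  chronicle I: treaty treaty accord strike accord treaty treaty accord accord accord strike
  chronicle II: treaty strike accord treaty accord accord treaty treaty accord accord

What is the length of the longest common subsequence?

One common subsequence of length 8: treaty (chronicle I #1, chronicle II #1), treaty (chronicle I #2, chronicle II #4), accord (chronicle I #3, chronicle II #5), accord (chronicle I #5, chronicle II #6), treaty (chronicle I #6, chronicle II #7), treaty (chronicle I #7, chronicle II #8), accord (chronicle I #9, chronicle II #9), accord (chronicle I #10, chronicle II #10). dp[11][10] = 8 confirms this is the maximum.

8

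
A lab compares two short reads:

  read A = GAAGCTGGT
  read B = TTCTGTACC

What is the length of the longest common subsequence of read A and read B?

Match C (read A #5, read B #3), then T (read A #6, read B #4), then G (read A #8, read B #5), then T (read A #9, read B #6) — 4 bases in the same relative order in both, and the DP table's final entry dp[9][9] is also 4, so no common subsequence is longer.

4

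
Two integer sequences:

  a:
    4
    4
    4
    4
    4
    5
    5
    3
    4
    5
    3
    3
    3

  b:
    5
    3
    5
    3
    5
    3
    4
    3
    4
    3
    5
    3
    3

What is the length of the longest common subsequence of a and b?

Taking 5 [6,3], then 5 [7,5], then 3 [8,8], then 4 [9,9], then 5 [10,11], then 3 [12,12], then 3 [13,13] gives a common subsequence of length 7. The LCS DP gives dp[13][13] = 7, so this is optimal.

7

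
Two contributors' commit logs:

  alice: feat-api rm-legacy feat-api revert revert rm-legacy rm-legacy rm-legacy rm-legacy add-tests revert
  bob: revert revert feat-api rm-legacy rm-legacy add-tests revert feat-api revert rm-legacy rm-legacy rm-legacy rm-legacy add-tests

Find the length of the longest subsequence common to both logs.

9

Pick feat-api [1,3] → rm-legacy [2,5] → feat-api [3,8] → revert [5,9] → rm-legacy [6,10] → rm-legacy [7,11] → rm-legacy [8,12] → rm-legacy [9,13] → add-tests [10,14]; all 9 commits appear in both, in order, and the DP table's final entry dp[11][14] is also 9, so no common subsequence is longer.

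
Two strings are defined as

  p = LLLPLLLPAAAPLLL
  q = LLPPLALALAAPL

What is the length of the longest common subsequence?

One common subsequence of length 10: L at p[1]=q[1], then L at p[2]=q[2], then P at p[4]=q[4], then L at p[5]=q[5], then L at p[6]=q[7], then L at p[7]=q[9], then A at p[10]=q[10], then A at p[11]=q[11], then P at p[12]=q[12], then L at p[15]=q[13]. dp[15][13] = 10 confirms this is the maximum.

10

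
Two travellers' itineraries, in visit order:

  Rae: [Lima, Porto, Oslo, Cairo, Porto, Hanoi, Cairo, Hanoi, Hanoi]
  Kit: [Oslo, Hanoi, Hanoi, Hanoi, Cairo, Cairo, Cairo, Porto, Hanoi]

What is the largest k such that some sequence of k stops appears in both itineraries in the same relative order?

Pick Oslo (Rae #3, Kit #1); then Cairo (Rae #4, Kit #7); then Porto (Rae #5, Kit #8); then Hanoi (Rae #9, Kit #9); all 4 stops appear in both, in order. Since dp[9][9] = 4, nothing longer is possible.

4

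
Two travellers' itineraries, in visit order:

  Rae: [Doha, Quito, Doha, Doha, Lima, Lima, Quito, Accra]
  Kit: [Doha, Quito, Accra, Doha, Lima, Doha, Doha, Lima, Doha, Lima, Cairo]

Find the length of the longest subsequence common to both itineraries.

Taking Doha (Rae #1, Kit #1) → Quito (Rae #2, Kit #2) → Doha (Rae #3, Kit #6) → Doha (Rae #4, Kit #7) → Lima (Rae #5, Kit #8) → Lima (Rae #6, Kit #10) gives a common subsequence of length 6, and the DP table's final entry dp[8][11] is also 6, so no common subsequence is longer.

6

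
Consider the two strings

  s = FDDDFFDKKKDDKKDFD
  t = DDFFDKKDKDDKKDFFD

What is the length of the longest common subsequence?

15

One common subsequence of length 15: D [3,1] → D [4,2] → F [5,3] → F [6,4] → D [7,5] → K [8,6] → K [9,7] → K [10,9] → D [11,10] → D [12,11] → K [13,12] → K [14,13] → D [15,14] → F [16,16] → D [17,17]. Since dp[17][17] = 15, nothing longer is possible.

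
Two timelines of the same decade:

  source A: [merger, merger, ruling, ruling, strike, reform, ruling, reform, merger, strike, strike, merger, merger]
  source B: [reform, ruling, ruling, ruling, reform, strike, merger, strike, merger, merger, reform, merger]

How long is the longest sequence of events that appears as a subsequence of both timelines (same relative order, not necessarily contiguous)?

8

Pick ruling at source A[3]=source B[2], then ruling at source A[4]=source B[3], then ruling at source A[7]=source B[4], then reform at source A[8]=source B[5], then merger at source A[9]=source B[7], then strike at source A[10]=source B[8], then merger at source A[12]=source B[10], then merger at source A[13]=source B[12]; all 8 events appear in both, in order. The LCS DP gives dp[13][12] = 8, so this is optimal.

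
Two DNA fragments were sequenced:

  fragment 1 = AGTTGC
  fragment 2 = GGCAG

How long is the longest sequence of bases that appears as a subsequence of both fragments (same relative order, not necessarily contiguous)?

3

Taking G [2,1], G [5,2], C [6,3] gives a common subsequence of length 3. dp[6][5] = 3 confirms this is the maximum.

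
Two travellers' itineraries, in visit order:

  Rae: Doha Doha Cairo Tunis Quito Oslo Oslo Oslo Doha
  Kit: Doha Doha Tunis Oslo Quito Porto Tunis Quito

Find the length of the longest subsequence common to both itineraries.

One common subsequence of length 4: Doha (Rae #1, Kit #1); then Doha (Rae #2, Kit #2); then Tunis (Rae #4, Kit #7); then Quito (Rae #5, Kit #8), and the DP table's final entry dp[9][8] is also 4, so no common subsequence is longer.

4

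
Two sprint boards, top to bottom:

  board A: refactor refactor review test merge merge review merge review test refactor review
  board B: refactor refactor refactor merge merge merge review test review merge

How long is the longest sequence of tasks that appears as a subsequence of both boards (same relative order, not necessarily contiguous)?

One common subsequence of length 8: refactor at board A[1]=board B[2]; then refactor at board A[2]=board B[3]; then merge at board A[5]=board B[4]; then merge at board A[6]=board B[5]; then merge at board A[8]=board B[6]; then review at board A[9]=board B[7]; then test at board A[10]=board B[8]; then review at board A[12]=board B[9]. dp[12][10] = 8 confirms this is the maximum.

8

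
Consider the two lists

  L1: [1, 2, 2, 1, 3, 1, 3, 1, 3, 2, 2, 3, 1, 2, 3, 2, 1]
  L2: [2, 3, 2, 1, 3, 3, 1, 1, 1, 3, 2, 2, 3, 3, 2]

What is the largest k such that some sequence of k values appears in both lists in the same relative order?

Pick 2 [2,1]; then 2 [3,3]; then 1 [4,4]; then 3 [5,6]; then 1 [6,8]; then 1 [8,9]; then 3 [9,10]; then 2 [10,11]; then 2 [11,12]; then 3 [12,13]; then 3 [15,14]; then 2 [16,15]; all 12 values appear in both, in order. Since dp[17][15] = 12, nothing longer is possible.

12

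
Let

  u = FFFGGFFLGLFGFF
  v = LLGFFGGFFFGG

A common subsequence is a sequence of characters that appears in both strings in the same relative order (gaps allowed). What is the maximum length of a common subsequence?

One common subsequence of length 8: F [2,4], F [3,5], G [4,6], G [5,7], F [6,9], F [7,10], G [9,11], G [12,12], and the DP table's final entry dp[14][12] is also 8, so no common subsequence is longer.

8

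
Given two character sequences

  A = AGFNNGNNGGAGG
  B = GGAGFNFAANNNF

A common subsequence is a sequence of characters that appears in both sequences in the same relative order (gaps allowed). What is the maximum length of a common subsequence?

Taking A at A[1]=B[3]; then G at A[2]=B[4]; then F at A[3]=B[5]; then N at A[4]=B[6]; then N at A[5]=B[10]; then N at A[7]=B[11]; then N at A[8]=B[12] gives a common subsequence of length 7. dp[13][13] = 7 confirms this is the maximum.

7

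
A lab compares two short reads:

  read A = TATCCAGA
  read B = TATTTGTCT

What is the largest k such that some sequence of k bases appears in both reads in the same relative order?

One common subsequence of length 4: T (read A #1, read B #1); then A (read A #2, read B #2); then T (read A #3, read B #7); then C (read A #4, read B #8). dp[8][9] = 4 confirms this is the maximum.

4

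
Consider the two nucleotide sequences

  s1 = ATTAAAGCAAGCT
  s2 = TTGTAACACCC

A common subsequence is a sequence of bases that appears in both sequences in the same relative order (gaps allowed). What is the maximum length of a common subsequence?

Taking T (s1 #2, s2 #2) → T (s1 #3, s2 #4) → A (s1 #4, s2 #5) → A (s1 #5, s2 #6) → A (s1 #6, s2 #8) → C (s1 #8, s2 #10) → C (s1 #12, s2 #11) gives a common subsequence of length 7, and the DP table's final entry dp[13][11] is also 7, so no common subsequence is longer.

7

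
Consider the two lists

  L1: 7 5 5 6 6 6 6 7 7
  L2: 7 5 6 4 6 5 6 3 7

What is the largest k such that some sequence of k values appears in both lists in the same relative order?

6

Taking 7 (L1 #1, L2 #1); then 5 (L1 #3, L2 #2); then 6 (L1 #4, L2 #3); then 6 (L1 #5, L2 #5); then 6 (L1 #6, L2 #7); then 7 (L1 #9, L2 #9) gives a common subsequence of length 6, and the DP table's final entry dp[9][9] is also 6, so no common subsequence is longer.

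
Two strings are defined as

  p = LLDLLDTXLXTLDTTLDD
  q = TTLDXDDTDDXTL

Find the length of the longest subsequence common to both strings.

7

One common subsequence of length 7: L at p[1]=q[3]; then D at p[3]=q[6]; then D at p[6]=q[7]; then T at p[7]=q[8]; then X at p[10]=q[11]; then T at p[15]=q[12]; then L at p[16]=q[13], and the DP table's final entry dp[18][13] is also 7, so no common subsequence is longer.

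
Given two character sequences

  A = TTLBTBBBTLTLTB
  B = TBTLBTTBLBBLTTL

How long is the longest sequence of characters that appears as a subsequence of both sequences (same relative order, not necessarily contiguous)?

11

Taking T (A #1, B #1); then T (A #2, B #3); then L (A #3, B #4); then B (A #4, B #5); then T (A #5, B #7); then B (A #6, B #8); then B (A #7, B #10); then B (A #8, B #11); then T (A #9, B #13); then T (A #11, B #14); then L (A #12, B #15) gives a common subsequence of length 11. Since dp[14][15] = 11, nothing longer is possible.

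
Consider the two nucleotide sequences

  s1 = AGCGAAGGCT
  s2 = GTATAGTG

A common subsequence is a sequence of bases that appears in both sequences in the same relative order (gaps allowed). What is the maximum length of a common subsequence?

5

Let dp[i][j] be the LCS length of the first i bases of s1 and the first j bases of s2. dp[i][j] = dp[i-1][j-1]+1 when the i-th and j-th bases match, else max(dp[i-1][j], dp[i][j-1]).
    ·  G  T  A  T  A  G  T  G
 ·  0  0  0  0  0  0  0  0  0
 A  0  0  0  1  1  1  1  1  1
 G  0  1  1  1  1  1  2  2  2
 C  0  1  1  1  1  1  2  2  2
 G  0  1  1  1  1  1  2  2  3
 A  0  1  1  2  2  2  2  2  3
 A  0  1  1  2  2  3  3  3  3
 G  0  1  1  2  2  3  4  4  4
 G  0  1  1  2  2  3  4  4  5
 C  0  1  1  2  2  3  4  4  5
 T  0  1  2  2  3  3  4  5  5
dp[10][8] = 5. One LCS (by backtracking along matches): GAAGG.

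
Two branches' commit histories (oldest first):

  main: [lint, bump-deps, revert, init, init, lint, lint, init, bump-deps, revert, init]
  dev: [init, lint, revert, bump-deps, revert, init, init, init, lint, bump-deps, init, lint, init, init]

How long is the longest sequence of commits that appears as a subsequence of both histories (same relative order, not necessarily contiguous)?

9

One common subsequence of length 9: lint at main[1]=dev[2] → bump-deps at main[2]=dev[4] → revert at main[3]=dev[5] → init at main[4]=dev[7] → init at main[5]=dev[8] → lint at main[6]=dev[9] → lint at main[7]=dev[12] → init at main[8]=dev[13] → init at main[11]=dev[14]. The LCS DP gives dp[11][14] = 9, so this is optimal.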